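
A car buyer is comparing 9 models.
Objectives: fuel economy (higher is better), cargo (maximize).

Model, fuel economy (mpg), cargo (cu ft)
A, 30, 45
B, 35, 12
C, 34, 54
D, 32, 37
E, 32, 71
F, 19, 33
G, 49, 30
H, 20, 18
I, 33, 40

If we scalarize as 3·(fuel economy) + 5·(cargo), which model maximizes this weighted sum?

E

A: 3·30 + 5·45 = 315
B: 3·35 + 5·12 = 165
C: 3·34 + 5·54 = 372
D: 3·32 + 5·37 = 281
E: 3·32 + 5·71 = 451
F: 3·19 + 5·33 = 222
G: 3·49 + 5·30 = 297
H: 3·20 + 5·18 = 150
I: 3·33 + 5·40 = 299
Highest: E at 451.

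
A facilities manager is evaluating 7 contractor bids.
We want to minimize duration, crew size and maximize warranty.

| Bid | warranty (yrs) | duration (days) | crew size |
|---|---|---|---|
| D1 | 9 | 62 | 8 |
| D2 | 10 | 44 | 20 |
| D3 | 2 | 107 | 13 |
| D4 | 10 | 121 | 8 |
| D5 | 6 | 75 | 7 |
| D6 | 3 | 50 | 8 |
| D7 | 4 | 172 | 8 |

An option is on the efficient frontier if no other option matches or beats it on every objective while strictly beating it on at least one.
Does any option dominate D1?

No

D2: worse on crew size (20 vs 8).
D3: worse on warranty (2 vs 9).
D4: worse on duration (121 vs 62).
D5: worse on warranty (6 vs 9).
D6: worse on warranty (3 vs 9).
D7: worse on warranty (4 vs 9).
No option is at least as good as D1 on every objective and strictly better on one.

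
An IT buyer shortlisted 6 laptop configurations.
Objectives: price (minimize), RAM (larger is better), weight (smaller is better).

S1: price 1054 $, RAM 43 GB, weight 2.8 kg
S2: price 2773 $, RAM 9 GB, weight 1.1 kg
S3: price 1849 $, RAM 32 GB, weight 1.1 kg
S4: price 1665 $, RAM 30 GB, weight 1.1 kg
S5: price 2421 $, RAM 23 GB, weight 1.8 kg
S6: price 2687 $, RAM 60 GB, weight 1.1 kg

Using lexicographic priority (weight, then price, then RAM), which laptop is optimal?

S4

First minimize weight: best is 1.1, kept {S2, S3, S4, S6}.
Then minimize price: best is 1665, kept {S4}.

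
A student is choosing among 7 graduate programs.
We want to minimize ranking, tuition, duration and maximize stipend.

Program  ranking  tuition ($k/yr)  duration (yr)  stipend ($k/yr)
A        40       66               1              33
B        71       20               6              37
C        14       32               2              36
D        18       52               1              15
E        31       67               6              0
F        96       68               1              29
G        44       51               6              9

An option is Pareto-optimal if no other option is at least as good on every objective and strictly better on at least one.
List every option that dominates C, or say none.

none

A: worse on ranking (40 vs 14).
B: worse on ranking (71 vs 14).
D: worse on ranking (18 vs 14).
E: worse on ranking (31 vs 14).
F: worse on ranking (96 vs 14).
G: worse on ranking (44 vs 14).
No option dominates C.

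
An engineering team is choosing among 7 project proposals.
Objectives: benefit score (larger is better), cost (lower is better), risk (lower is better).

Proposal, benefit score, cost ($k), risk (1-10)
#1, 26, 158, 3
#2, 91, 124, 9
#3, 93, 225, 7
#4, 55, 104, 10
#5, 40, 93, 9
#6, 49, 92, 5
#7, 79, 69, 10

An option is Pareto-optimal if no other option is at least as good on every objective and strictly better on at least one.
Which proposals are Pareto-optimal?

#1, #2, #3, #6, #7

#1: not dominated (best risk).
#2: not dominated.
#3: not dominated (best benefit score).
#4: dominated by #7 (benefit score 79≥55, cost 69≤104, risk 10≤10).
#5: dominated by #6 (benefit score 49≥40, cost 92≤93, risk 5≤9).
#6: not dominated.
#7: not dominated (best cost).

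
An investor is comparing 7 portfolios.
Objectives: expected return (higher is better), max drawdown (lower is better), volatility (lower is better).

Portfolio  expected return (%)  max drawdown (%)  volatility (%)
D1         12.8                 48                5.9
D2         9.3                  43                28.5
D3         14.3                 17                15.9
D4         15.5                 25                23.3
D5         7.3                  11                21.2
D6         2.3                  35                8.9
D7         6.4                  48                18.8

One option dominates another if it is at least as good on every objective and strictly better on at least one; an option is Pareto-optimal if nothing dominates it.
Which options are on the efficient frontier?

D1: not dominated (best volatility).
D2: dominated by D3 (expected return 14.3≥9.3, max drawdown 17≤43, volatility 15.9≤28.5).
D3: not dominated.
D4: not dominated (best expected return).
D5: not dominated (best max drawdown).
D6: not dominated.
D7: dominated by D1 (expected return 12.8≥6.4, max drawdown 48≤48, volatility 5.9≤18.8).

D1, D3, D4, D5, D6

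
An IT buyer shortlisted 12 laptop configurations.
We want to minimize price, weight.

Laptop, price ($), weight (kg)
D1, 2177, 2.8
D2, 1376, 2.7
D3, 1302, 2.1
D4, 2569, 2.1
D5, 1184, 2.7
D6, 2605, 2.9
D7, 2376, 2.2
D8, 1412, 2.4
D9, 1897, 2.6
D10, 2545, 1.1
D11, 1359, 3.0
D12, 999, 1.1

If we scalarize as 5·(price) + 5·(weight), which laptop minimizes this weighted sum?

D12

D1: 5·2177 + 5·2.8 = 10899.0
D2: 5·1376 + 5·2.7 = 6893.5
D3: 5·1302 + 5·2.1 = 6520.5
D4: 5·2569 + 5·2.1 = 12855.5
D5: 5·1184 + 5·2.7 = 5933.5
D6: 5·2605 + 5·2.9 = 13039.5
D7: 5·2376 + 5·2.2 = 11891.0
D8: 5·1412 + 5·2.4 = 7072.0
D9: 5·1897 + 5·2.6 = 9498.0
D10: 5·2545 + 5·1.1 = 12730.5
D11: 5·1359 + 5·3.0 = 6810.0
D12: 5·999 + 5·1.1 = 5000.5
Lowest: D12 at 5000.5.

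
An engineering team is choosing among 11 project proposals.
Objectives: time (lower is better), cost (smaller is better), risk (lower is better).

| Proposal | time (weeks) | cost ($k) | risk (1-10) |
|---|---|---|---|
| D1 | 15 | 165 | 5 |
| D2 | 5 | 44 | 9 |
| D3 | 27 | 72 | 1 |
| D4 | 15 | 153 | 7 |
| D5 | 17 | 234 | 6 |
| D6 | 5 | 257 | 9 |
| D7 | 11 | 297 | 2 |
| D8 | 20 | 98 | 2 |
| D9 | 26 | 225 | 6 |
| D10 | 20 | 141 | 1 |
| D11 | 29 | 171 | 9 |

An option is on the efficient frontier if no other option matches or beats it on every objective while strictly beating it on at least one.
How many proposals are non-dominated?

7

D1: not dominated.
D2: not dominated (best cost).
D3: not dominated.
D4: not dominated.
D5: dominated by D1 (time 15≤17, cost 165≤234, risk 5≤6).
D6: dominated by D2 (time 5≤5, cost 44≤257, risk 9≤9).
D7: not dominated.
D8: not dominated.
D9: dominated by D1 (time 15≤26, cost 165≤225, risk 5≤6).
D10: not dominated.
D11: dominated by D1 (time 15≤29, cost 165≤171, risk 5≤9).
Pareto-optimal: D1, D2, D3, D4, D7, D8, D10 → 7.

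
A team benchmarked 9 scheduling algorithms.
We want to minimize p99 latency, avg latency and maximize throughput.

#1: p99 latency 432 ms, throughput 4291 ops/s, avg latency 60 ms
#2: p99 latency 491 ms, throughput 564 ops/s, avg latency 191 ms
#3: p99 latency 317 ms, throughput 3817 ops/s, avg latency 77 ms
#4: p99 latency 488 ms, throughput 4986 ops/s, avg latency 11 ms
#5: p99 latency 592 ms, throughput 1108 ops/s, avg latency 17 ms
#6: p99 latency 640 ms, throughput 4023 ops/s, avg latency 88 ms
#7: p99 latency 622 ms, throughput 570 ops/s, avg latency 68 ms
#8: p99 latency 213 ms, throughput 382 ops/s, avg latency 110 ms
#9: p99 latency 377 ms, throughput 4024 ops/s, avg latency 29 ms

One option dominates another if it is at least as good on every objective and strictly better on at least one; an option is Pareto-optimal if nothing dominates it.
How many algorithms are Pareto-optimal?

5

#1: not dominated.
#2: dominated by #1 (p99 latency 432≤491, throughput 4291≥564, avg latency 60≤191).
#3: not dominated.
#4: not dominated (best throughput).
#5: dominated by #4 (p99 latency 488≤592, throughput 4986≥1108, avg latency 11≤17).
#6: dominated by #1 (p99 latency 432≤640, throughput 4291≥4023, avg latency 60≤88).
#7: dominated by #1 (p99 latency 432≤622, throughput 4291≥570, avg latency 60≤68).
#8: not dominated (best p99 latency).
#9: not dominated.
Pareto-optimal: #1, #3, #4, #8, #9 → 5.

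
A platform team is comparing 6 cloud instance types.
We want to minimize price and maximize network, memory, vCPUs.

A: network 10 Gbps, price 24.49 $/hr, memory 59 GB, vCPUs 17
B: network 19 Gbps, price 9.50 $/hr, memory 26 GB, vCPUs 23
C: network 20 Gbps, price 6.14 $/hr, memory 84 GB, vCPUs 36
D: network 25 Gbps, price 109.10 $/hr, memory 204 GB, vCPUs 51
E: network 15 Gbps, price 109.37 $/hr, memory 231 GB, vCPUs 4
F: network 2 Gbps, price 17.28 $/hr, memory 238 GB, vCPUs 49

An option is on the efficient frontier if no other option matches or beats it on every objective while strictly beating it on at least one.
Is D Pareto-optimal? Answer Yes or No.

Yes

A: worse on network (10 vs 25).
B: worse on network (19 vs 25).
C: worse on network (20 vs 25).
E: worse on network (15 vs 25).
F: worse on network (2 vs 25).
No option is at least as good as D on every objective and strictly better on one.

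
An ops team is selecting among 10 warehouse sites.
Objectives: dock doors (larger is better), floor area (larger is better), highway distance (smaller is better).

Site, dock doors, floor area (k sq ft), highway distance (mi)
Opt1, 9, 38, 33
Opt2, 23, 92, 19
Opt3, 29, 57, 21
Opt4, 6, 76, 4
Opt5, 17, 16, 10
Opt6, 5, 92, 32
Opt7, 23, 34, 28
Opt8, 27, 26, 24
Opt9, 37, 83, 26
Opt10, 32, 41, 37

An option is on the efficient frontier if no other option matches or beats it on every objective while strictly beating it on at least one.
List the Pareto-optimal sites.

Opt1: dominated by Opt2 (dock doors 23≥9, floor area 92≥38, highway distance 19≤33).
Opt2: not dominated.
Opt3: not dominated.
Opt4: not dominated (best highway distance).
Opt5: not dominated.
Opt6: dominated by Opt2 (dock doors 23≥5, floor area 92≥92, highway distance 19≤32).
Opt7: dominated by Opt2 (dock doors 23≥23, floor area 92≥34, highway distance 19≤28).
Opt8: dominated by Opt3 (dock doors 29≥27, floor area 57≥26, highway distance 21≤24).
Opt9: not dominated (best dock doors).
Opt10: dominated by Opt9 (dock doors 37≥32, floor area 83≥41, highway distance 26≤37).

Opt2, Opt3, Opt4, Opt5, Opt9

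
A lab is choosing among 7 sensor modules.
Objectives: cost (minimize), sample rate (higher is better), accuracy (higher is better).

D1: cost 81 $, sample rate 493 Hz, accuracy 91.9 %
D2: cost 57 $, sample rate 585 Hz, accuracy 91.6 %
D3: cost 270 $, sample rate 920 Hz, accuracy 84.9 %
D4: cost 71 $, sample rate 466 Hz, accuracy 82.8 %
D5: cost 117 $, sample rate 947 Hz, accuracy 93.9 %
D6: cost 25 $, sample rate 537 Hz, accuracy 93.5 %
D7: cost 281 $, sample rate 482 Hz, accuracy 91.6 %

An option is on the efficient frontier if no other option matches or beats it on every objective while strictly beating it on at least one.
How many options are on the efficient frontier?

3

D1: dominated by D6 (cost 25≤81, sample rate 537≥493, accuracy 93.5≥91.9).
D2: not dominated.
D3: dominated by D5 (cost 117≤270, sample rate 947≥920, accuracy 93.9≥84.9).
D4: dominated by D2 (cost 57≤71, sample rate 585≥466, accuracy 91.6≥82.8).
D5: not dominated (best sample rate).
D6: not dominated (best cost).
D7: dominated by D1 (cost 81≤281, sample rate 493≥482, accuracy 91.9≥91.6).
Pareto-optimal: D2, D5, D6 → 3.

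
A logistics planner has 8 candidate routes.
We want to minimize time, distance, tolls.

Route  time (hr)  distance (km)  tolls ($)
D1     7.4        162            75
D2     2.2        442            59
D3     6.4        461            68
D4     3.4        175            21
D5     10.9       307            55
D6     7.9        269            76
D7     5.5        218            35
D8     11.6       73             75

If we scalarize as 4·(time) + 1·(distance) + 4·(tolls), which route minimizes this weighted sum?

D1: 4·7.4 + 1·162 + 4·75 = 491.6
D2: 4·2.2 + 1·442 + 4·59 = 686.8
D3: 4·6.4 + 1·461 + 4·68 = 758.6
D4: 4·3.4 + 1·175 + 4·21 = 272.6
D5: 4·10.9 + 1·307 + 4·55 = 570.6
D6: 4·7.9 + 1·269 + 4·76 = 604.6
D7: 4·5.5 + 1·218 + 4·35 = 380.0
D8: 4·11.6 + 1·73 + 4·75 = 419.4
Lowest: D4 at 272.6.

D4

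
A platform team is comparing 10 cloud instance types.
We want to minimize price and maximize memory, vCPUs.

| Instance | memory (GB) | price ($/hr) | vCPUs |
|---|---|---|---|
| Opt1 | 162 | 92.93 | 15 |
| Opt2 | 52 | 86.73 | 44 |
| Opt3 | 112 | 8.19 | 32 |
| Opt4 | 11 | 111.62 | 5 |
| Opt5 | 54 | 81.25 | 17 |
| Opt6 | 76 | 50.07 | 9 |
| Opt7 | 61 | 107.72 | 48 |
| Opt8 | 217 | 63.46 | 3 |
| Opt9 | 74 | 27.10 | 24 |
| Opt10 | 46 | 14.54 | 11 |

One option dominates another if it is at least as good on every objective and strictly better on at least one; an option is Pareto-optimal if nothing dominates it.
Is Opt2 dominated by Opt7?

No

Opt7 vs Opt2: Opt7 is worse on price (107.72 vs 86.73), so it does not dominate Opt2.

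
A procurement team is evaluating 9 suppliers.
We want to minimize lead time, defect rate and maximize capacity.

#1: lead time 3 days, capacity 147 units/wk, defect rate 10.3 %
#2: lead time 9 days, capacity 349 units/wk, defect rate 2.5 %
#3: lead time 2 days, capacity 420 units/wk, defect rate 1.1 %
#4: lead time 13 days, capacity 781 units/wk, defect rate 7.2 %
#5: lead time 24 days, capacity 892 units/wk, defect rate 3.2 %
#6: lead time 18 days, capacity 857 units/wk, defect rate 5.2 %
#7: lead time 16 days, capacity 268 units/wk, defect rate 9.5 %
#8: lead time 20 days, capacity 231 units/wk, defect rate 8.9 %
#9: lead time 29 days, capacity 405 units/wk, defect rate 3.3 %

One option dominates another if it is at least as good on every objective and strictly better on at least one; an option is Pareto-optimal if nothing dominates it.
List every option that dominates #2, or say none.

#3

#3: lead time 2≤9, capacity 420≥349, defect rate 1.1≤2.5 — dominates #2.
Others (#1, #4, #5, #6, #7, #8, #9) are each worse than #2 on at least one objective.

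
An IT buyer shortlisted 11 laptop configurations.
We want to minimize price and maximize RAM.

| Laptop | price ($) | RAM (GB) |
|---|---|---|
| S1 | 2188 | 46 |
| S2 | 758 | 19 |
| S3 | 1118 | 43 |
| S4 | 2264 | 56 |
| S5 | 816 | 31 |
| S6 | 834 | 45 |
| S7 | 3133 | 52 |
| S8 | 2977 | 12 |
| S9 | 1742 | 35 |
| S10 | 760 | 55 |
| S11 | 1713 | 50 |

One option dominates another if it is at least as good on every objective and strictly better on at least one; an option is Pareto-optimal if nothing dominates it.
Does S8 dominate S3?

No

S8 vs S3: S8 is worse on price (2977 vs 1118), so it does not dominate S3.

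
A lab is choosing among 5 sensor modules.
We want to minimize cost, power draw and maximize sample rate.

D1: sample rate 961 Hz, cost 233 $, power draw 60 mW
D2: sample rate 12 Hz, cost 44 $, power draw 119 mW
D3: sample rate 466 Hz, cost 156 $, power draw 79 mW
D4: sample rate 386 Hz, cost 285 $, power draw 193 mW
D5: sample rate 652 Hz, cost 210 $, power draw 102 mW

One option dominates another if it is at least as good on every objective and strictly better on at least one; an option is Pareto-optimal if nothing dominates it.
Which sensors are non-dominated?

D1, D2, D3, D5

D1: not dominated (best sample rate).
D2: not dominated (best cost).
D3: not dominated.
D4: dominated by D1 (sample rate 961≥386, cost 233≤285, power draw 60≤193).
D5: not dominated.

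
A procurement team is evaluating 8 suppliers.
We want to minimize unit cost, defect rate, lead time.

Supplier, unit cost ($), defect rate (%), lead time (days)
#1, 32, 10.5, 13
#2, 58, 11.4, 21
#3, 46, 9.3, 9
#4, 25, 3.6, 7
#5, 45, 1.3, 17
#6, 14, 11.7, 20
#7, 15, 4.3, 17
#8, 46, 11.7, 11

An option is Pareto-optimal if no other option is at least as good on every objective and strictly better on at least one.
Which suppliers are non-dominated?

#1: dominated by #4 (unit cost 25≤32, defect rate 3.6≤10.5, lead time 7≤13).
#2: dominated by #1 (unit cost 32≤58, defect rate 10.5≤11.4, lead time 13≤21).
#3: dominated by #4 (unit cost 25≤46, defect rate 3.6≤9.3, lead time 7≤9).
#4: not dominated (best lead time).
#5: not dominated (best defect rate).
#6: not dominated (best unit cost).
#7: not dominated.
#8: dominated by #3 (unit cost 46≤46, defect rate 9.3≤11.7, lead time 9≤11).

#4, #5, #6, #7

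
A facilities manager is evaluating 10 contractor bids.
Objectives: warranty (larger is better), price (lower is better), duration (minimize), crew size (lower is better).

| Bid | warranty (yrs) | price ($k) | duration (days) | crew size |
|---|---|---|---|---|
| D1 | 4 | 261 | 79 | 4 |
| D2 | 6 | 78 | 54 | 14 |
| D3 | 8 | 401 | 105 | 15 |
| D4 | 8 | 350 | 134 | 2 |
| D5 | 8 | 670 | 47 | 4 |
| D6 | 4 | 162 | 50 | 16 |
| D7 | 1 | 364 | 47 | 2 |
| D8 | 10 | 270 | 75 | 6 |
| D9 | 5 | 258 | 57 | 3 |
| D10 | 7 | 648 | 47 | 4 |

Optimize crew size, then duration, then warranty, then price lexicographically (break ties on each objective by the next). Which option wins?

D7

First minimize crew size: best is 2, kept {D4, D7}.
Then minimize duration: best is 47, kept {D7}.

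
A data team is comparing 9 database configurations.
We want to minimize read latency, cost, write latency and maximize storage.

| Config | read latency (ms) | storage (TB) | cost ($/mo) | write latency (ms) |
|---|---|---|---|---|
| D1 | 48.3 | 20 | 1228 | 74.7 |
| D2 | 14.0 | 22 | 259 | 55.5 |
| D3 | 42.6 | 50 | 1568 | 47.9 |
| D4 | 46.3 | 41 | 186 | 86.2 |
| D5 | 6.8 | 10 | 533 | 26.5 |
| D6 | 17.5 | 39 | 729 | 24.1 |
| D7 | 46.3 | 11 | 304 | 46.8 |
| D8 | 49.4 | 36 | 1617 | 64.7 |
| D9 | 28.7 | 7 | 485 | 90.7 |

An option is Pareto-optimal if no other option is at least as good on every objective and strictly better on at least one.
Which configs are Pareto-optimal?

D1: dominated by D2 (read latency 14.0≤48.3, storage 22≥20, cost 259≤1228, write latency 55.5≤74.7).
D2: not dominated.
D3: not dominated (best storage).
D4: not dominated (best cost).
D5: not dominated (best read latency).
D6: not dominated (best write latency).
D7: not dominated.
D8: dominated by D3 (read latency 42.6≤49.4, storage 50≥36, cost 1568≤1617, write latency 47.9≤64.7).
D9: dominated by D2 (read latency 14.0≤28.7, storage 22≥7, cost 259≤485, write latency 55.5≤90.7).

D2, D3, D4, D5, D6, D7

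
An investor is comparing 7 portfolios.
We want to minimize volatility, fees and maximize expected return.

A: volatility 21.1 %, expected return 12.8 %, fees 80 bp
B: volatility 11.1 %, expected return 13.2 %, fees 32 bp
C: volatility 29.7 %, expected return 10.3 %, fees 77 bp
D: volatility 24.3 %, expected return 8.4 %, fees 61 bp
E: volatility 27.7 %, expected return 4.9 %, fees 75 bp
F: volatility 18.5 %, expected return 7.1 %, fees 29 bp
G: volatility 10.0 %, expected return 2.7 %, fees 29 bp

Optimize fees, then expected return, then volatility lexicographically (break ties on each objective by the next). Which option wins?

First minimize fees: best is 29, kept {F, G}.
Then maximize expected return: best is 7.1, kept {F}.

F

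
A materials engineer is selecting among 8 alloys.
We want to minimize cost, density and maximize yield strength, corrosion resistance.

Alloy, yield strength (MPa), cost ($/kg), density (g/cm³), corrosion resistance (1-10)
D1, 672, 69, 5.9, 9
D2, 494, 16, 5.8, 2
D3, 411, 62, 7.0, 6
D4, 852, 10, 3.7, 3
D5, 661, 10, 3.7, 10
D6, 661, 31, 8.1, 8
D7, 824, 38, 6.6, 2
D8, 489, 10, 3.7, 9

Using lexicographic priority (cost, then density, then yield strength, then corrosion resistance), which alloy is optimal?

D4

First minimize cost: best is 10, kept {D4, D5, D8}.
Then minimize density: best is 3.7, kept {D4, D5, D8}.
Then maximize yield strength: best is 852, kept {D4}.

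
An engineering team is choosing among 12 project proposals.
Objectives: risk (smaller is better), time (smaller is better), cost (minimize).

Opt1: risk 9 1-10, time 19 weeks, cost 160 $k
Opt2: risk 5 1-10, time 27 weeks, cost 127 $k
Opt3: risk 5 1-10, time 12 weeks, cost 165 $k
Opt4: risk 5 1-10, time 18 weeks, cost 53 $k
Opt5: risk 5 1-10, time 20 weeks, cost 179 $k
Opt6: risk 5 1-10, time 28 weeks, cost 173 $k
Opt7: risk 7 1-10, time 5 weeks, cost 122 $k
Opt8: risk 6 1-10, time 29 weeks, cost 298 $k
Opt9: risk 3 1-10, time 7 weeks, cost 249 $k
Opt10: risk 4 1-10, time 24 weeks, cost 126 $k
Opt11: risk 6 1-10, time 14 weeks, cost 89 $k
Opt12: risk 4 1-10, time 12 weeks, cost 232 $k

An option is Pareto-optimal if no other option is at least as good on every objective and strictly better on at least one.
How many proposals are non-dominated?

7

Opt1: dominated by Opt4 (risk 5≤9, time 18≤19, cost 53≤160).
Opt2: dominated by Opt4 (risk 5≤5, time 18≤27, cost 53≤127).
Opt3: not dominated.
Opt4: not dominated (best cost).
Opt5: dominated by Opt3 (risk 5≤5, time 12≤20, cost 165≤179).
Opt6: dominated by Opt2 (risk 5≤5, time 27≤28, cost 127≤173).
Opt7: not dominated (best time).
Opt8: dominated by Opt2 (risk 5≤6, time 27≤29, cost 127≤298).
Opt9: not dominated (best risk).
Opt10: not dominated.
Opt11: not dominated.
Opt12: not dominated.
Pareto-optimal: Opt3, Opt4, Opt7, Opt9, Opt10, Opt11, Opt12 → 7.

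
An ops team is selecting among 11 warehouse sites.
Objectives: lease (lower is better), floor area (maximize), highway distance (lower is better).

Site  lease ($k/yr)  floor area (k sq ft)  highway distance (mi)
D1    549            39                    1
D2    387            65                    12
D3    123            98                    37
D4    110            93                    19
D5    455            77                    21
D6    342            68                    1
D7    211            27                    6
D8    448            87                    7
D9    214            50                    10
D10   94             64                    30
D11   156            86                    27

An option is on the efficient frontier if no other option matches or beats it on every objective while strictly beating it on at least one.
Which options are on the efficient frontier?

D3, D4, D6, D7, D8, D9, D10

D1: dominated by D6 (lease 342≤549, floor area 68≥39, highway distance 1≤1).
D2: dominated by D6 (lease 342≤387, floor area 68≥65, highway distance 1≤12).
D3: not dominated (best floor area).
D4: not dominated.
D5: dominated by D4 (lease 110≤455, floor area 93≥77, highway distance 19≤21).
D6: not dominated.
D7: not dominated.
D8: not dominated.
D9: not dominated.
D10: not dominated (best lease).
D11: dominated by D4 (lease 110≤156, floor area 93≥86, highway distance 19≤27).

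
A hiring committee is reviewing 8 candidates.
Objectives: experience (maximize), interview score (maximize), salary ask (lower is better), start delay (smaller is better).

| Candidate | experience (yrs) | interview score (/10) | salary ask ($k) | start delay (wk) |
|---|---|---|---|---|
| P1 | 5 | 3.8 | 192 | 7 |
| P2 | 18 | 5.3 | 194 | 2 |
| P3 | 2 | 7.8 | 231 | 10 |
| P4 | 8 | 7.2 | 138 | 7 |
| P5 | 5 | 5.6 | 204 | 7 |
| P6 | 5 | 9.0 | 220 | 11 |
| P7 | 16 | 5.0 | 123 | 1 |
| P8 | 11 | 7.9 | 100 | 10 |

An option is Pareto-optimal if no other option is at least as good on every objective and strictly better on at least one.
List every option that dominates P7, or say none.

P1: worse on experience (5 vs 16).
P2: worse on salary ask (194 vs 123).
P3: worse on experience (2 vs 16).
P4: worse on experience (8 vs 16).
P5: worse on experience (5 vs 16).
P6: worse on experience (5 vs 16).
P8: worse on experience (11 vs 16).
No option dominates P7.

none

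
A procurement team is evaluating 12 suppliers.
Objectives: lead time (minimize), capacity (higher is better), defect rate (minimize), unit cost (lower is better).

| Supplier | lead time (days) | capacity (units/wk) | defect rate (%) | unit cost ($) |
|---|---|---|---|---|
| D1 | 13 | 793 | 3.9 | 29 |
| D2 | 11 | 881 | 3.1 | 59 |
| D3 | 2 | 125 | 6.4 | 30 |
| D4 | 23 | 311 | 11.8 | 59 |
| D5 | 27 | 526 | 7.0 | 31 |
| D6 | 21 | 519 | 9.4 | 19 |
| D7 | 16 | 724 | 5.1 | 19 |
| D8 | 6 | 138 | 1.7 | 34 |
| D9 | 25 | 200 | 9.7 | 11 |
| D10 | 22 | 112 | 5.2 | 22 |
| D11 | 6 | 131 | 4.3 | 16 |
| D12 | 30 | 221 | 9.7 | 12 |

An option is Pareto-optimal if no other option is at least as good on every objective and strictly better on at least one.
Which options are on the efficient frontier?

D1: not dominated.
D2: not dominated (best capacity).
D3: not dominated (best lead time).
D4: dominated by D1 (lead time 13≤23, capacity 793≥311, defect rate 3.9≤11.8, unit cost 29≤59).
D5: dominated by D1 (lead time 13≤27, capacity 793≥526, defect rate 3.9≤7.0, unit cost 29≤31).
D6: dominated by D7 (lead time 16≤21, capacity 724≥519, defect rate 5.1≤9.4, unit cost 19≤19).
D7: not dominated.
D8: not dominated (best defect rate).
D9: not dominated (best unit cost).
D10: dominated by D7 (lead time 16≤22, capacity 724≥112, defect rate 5.1≤5.2, unit cost 19≤22).
D11: not dominated.
D12: not dominated.

D1, D2, D3, D7, D8, D9, D11, D12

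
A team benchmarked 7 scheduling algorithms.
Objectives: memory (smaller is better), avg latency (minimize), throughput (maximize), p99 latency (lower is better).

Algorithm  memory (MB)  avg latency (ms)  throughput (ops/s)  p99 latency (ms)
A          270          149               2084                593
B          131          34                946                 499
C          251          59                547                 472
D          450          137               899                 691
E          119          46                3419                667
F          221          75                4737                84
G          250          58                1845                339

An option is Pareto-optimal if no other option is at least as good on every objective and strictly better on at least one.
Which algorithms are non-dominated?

A: dominated by F (memory 221≤270, avg latency 75≤149, throughput 4737≥2084, p99 latency 84≤593).
B: not dominated (best avg latency).
C: dominated by G (memory 250≤251, avg latency 58≤59, throughput 1845≥547, p99 latency 339≤472).
D: dominated by B (memory 131≤450, avg latency 34≤137, throughput 946≥899, p99 latency 499≤691).
E: not dominated (best memory).
F: not dominated (best throughput).
G: not dominated.

B, E, F, G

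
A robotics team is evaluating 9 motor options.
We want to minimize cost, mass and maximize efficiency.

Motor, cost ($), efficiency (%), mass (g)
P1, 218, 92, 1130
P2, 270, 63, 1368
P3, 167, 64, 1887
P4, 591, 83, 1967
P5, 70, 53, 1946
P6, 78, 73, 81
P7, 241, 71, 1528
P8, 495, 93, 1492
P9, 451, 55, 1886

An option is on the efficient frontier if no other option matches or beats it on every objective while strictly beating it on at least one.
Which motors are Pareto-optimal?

P1: not dominated.
P2: dominated by P1 (cost 218≤270, efficiency 92≥63, mass 1130≤1368).
P3: dominated by P6 (cost 78≤167, efficiency 73≥64, mass 81≤1887).
P4: dominated by P1 (cost 218≤591, efficiency 92≥83, mass 1130≤1967).
P5: not dominated (best cost).
P6: not dominated (best mass).
P7: dominated by P1 (cost 218≤241, efficiency 92≥71, mass 1130≤1528).
P8: not dominated (best efficiency).
P9: dominated by P1 (cost 218≤451, efficiency 92≥55, mass 1130≤1886).

P1, P5, P6, P8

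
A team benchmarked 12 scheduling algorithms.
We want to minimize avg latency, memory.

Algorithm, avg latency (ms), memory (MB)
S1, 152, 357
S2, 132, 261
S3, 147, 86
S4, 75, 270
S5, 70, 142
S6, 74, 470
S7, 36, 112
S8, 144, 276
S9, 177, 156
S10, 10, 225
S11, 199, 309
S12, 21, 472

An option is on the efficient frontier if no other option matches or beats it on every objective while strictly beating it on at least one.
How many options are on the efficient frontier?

3

S1: dominated by S2 (avg latency 132≤152, memory 261≤357).
S2: dominated by S5 (avg latency 70≤132, memory 142≤261).
S3: not dominated (best memory).
S4: dominated by S5 (avg latency 70≤75, memory 142≤270).
S5: dominated by S7 (avg latency 36≤70, memory 112≤142).
S6: dominated by S5 (avg latency 70≤74, memory 142≤470).
S7: not dominated.
S8: dominated by S2 (avg latency 132≤144, memory 261≤276).
S9: dominated by S3 (avg latency 147≤177, memory 86≤156).
S10: not dominated (best avg latency).
S11: dominated by S2 (avg latency 132≤199, memory 261≤309).
S12: dominated by S10 (avg latency 10≤21, memory 225≤472).
Pareto-optimal: S3, S7, S10 → 3.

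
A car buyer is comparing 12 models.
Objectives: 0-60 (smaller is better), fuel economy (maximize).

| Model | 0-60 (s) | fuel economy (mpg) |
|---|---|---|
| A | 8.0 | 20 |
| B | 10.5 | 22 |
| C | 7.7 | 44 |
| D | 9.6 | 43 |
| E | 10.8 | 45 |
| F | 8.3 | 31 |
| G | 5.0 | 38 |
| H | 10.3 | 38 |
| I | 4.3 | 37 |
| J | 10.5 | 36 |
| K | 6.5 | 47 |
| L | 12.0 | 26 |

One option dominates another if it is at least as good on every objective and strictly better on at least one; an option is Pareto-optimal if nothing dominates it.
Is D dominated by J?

No

J vs D: J is worse on 0-60 (10.5 vs 9.6), so it does not dominate D.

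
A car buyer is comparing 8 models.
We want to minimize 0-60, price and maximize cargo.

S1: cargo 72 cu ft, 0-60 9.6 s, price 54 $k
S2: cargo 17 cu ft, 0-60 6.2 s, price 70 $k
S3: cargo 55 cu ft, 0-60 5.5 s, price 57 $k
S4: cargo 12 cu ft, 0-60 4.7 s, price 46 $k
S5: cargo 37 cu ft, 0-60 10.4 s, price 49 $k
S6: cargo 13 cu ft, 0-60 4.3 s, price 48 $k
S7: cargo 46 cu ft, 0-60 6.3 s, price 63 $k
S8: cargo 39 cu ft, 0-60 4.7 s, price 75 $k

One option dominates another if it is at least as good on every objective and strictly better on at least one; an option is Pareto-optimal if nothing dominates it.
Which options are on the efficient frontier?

S1, S3, S4, S5, S6, S8

S1: not dominated (best cargo).
S2: dominated by S3 (cargo 55≥17, 0-60 5.5≤6.2, price 57≤70).
S3: not dominated.
S4: not dominated (best price).
S5: not dominated.
S6: not dominated (best 0-60).
S7: dominated by S3 (cargo 55≥46, 0-60 5.5≤6.3, price 57≤63).
S8: not dominated.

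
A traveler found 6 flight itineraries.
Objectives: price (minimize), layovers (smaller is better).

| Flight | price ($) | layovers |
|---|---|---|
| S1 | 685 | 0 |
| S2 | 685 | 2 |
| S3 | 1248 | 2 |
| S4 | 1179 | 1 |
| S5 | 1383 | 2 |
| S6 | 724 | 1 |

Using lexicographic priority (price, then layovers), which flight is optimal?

First minimize price: best is 685, kept {S1, S2}.
Then minimize layovers: best is 0, kept {S1}.

S1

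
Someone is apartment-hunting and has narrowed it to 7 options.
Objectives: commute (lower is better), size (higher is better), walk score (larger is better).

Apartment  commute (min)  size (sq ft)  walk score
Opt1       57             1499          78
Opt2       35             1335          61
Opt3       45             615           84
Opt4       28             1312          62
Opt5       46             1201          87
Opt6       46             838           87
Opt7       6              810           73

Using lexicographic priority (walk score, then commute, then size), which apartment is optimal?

Opt5

First maximize walk score: best is 87, kept {Opt5, Opt6}.
Then minimize commute: best is 46, kept {Opt5, Opt6}.
Then maximize size: best is 1201, kept {Opt5}.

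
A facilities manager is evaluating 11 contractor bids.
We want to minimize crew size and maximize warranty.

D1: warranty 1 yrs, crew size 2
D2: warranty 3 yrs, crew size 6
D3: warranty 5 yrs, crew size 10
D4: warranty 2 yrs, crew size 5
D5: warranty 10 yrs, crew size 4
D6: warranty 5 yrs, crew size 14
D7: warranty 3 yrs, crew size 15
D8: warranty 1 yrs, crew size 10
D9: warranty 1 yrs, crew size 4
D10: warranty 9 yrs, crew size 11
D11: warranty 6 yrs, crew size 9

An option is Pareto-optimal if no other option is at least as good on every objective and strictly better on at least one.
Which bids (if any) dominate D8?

D1: warranty 1≥1, crew size 2≤10 — dominates D8.
D2: warranty 3≥1, crew size 6≤10 — dominates D8.
D3: warranty 5≥1, crew size 10≤10 — dominates D8.
D4: warranty 2≥1, crew size 5≤10 — dominates D8.
D5: warranty 10≥1, crew size 4≤10 — dominates D8.
D9: warranty 1≥1, crew size 4≤10 — dominates D8.
D11: warranty 6≥1, crew size 9≤10 — dominates D8.
Others (D6, D7, D10) are each worse than D8 on at least one objective.

D1, D2, D3, D4, D5, D9, D11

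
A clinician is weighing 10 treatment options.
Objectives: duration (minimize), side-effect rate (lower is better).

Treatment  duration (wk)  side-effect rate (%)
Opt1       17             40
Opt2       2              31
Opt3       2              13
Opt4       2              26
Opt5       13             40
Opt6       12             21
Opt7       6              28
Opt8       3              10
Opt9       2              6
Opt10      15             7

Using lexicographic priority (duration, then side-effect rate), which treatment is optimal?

Opt9

First minimize duration: best is 2, kept {Opt2, Opt3, Opt4, Opt9}.
Then minimize side-effect rate: best is 6, kept {Opt9}.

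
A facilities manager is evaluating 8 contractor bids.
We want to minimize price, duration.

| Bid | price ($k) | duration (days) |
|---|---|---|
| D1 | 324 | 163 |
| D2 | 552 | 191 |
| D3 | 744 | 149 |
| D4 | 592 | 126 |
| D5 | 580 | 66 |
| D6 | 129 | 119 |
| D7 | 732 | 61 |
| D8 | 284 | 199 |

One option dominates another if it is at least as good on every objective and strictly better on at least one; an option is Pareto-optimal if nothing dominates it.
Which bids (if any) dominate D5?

none

D1: worse on duration (163 vs 66).
D2: worse on duration (191 vs 66).
D3: worse on price (744 vs 580).
D4: worse on price (592 vs 580).
D6: worse on duration (119 vs 66).
D7: worse on price (732 vs 580).
D8: worse on duration (199 vs 66).
No option dominates D5.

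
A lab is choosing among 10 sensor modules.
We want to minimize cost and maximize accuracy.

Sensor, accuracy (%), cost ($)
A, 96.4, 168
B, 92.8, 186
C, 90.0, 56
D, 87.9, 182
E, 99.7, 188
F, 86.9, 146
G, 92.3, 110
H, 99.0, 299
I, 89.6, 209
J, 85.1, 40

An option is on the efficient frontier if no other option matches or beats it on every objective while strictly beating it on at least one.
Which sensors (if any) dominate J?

none

A: worse on cost (168 vs 40).
B: worse on cost (186 vs 40).
C: worse on cost (56 vs 40).
D: worse on cost (182 vs 40).
E: worse on cost (188 vs 40).
F: worse on cost (146 vs 40).
G: worse on cost (110 vs 40).
H: worse on cost (299 vs 40).
I: worse on cost (209 vs 40).
No option dominates J.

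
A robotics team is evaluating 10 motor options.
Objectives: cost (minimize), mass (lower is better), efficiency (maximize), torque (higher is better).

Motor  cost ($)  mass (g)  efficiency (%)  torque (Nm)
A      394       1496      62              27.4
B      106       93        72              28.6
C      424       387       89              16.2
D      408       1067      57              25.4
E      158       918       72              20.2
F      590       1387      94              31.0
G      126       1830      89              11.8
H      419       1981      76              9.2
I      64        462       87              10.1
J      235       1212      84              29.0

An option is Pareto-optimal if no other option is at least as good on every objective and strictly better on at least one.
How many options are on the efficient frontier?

A: dominated by B (cost 106≤394, mass 93≤1496, efficiency 72≥62, torque 28.6≥27.4).
B: not dominated (best mass).
C: not dominated.
D: dominated by B (cost 106≤408, mass 93≤1067, efficiency 72≥57, torque 28.6≥25.4).
E: dominated by B (cost 106≤158, mass 93≤918, efficiency 72≥72, torque 28.6≥20.2).
F: not dominated (best efficiency).
G: not dominated.
H: dominated by G (cost 126≤419, mass 1830≤1981, efficiency 89≥76, torque 11.8≥9.2).
I: not dominated (best cost).
J: not dominated.
Pareto-optimal: B, C, F, G, I, J → 6.

6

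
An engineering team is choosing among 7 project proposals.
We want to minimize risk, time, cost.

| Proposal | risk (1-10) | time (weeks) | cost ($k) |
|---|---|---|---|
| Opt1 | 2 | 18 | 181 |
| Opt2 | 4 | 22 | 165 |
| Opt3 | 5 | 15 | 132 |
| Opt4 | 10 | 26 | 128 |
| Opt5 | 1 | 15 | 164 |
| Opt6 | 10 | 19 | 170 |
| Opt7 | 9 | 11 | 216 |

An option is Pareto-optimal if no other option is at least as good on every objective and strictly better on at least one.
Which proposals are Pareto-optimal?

Opt3, Opt4, Opt5, Opt7

Opt1: dominated by Opt5 (risk 1≤2, time 15≤18, cost 164≤181).
Opt2: dominated by Opt5 (risk 1≤4, time 15≤22, cost 164≤165).
Opt3: not dominated.
Opt4: not dominated (best cost).
Opt5: not dominated (best risk).
Opt6: dominated by Opt3 (risk 5≤10, time 15≤19, cost 132≤170).
Opt7: not dominated (best time).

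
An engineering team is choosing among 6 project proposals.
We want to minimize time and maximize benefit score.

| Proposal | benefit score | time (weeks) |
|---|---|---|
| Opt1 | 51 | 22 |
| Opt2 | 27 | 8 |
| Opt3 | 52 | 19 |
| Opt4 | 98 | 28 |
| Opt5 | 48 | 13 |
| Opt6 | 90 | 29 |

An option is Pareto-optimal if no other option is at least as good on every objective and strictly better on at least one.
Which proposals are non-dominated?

Opt2, Opt3, Opt4, Opt5

Opt1: dominated by Opt3 (benefit score 52≥51, time 19≤22).
Opt2: not dominated (best time).
Opt3: not dominated.
Opt4: not dominated (best benefit score).
Opt5: not dominated.
Opt6: dominated by Opt4 (benefit score 98≥90, time 28≤29).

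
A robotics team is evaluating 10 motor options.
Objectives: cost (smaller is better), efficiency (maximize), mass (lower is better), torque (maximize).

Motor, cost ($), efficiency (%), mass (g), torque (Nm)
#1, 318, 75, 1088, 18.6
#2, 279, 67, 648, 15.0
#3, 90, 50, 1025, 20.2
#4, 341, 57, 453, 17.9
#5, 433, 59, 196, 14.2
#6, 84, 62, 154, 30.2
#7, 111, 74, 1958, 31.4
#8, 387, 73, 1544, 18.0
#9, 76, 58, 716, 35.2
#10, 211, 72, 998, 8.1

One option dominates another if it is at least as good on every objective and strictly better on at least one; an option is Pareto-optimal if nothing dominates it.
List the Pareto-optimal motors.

#1, #2, #6, #7, #9, #10

#1: not dominated (best efficiency).
#2: not dominated.
#3: dominated by #6 (cost 84≤90, efficiency 62≥50, mass 154≤1025, torque 30.2≥20.2).
#4: dominated by #6 (cost 84≤341, efficiency 62≥57, mass 154≤453, torque 30.2≥17.9).
#5: dominated by #6 (cost 84≤433, efficiency 62≥59, mass 154≤196, torque 30.2≥14.2).
#6: not dominated (best mass).
#7: not dominated.
#8: dominated by #1 (cost 318≤387, efficiency 75≥73, mass 1088≤1544, torque 18.6≥18.0).
#9: not dominated (best cost).
#10: not dominated.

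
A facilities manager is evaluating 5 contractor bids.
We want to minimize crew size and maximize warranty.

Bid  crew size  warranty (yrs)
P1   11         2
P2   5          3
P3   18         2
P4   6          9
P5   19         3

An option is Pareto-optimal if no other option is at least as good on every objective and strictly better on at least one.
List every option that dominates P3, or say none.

P1: crew size 11≤18, warranty 2≥2 — dominates P3.
P2: crew size 5≤18, warranty 3≥2 — dominates P3.
P4: crew size 6≤18, warranty 9≥2 — dominates P3.
Others (P5) are each worse than P3 on at least one objective.

P1, P2, P4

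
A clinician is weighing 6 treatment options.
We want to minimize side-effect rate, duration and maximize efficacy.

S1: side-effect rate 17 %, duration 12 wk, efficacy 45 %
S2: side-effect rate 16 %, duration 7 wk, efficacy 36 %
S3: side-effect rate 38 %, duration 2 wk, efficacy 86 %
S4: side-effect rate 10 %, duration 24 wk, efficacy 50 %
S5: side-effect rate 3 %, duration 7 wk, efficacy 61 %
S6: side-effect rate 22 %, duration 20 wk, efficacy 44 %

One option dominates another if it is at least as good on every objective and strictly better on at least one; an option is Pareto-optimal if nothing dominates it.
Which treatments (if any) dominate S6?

S1: side-effect rate 17≤22, duration 12≤20, efficacy 45≥44 — dominates S6.
S5: side-effect rate 3≤22, duration 7≤20, efficacy 61≥44 — dominates S6.
Others (S2, S3, S4) are each worse than S6 on at least one objective.

S1, S5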